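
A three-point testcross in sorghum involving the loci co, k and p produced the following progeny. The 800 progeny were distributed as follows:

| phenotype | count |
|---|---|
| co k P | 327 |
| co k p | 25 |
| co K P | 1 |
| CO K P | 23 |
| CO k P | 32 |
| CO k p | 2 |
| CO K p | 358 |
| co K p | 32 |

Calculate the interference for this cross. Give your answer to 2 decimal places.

0.30

The two most frequent reciprocal classes, co k P and CO K p, are the parental types, so the F1 was co k P / CO K p.
The two rarest classes, co K P and CO k p, are the double crossovers. Comparing them with the parentals, only the k allele has switched, so k is the middle locus and the order is co – k – p.
co–k: (64 + 3)/800 = 0.0838; k–p: (48 + 3)/800 = 0.0638.
Expected DCO frequency = 0.0838 × 0.0638 ≈ 0.00535; observed = 3/800 ≈ 0.00375.
Coefficient of coincidence = 0.00375/0.00535 ≈ 0.70; interference = 1 − 0.70 = 0.30.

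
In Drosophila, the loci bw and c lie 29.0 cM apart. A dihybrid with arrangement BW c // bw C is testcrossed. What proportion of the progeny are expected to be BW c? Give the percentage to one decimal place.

35.5%

A map distance of 29.0 cM corresponds to a recombination frequency of 0.290.
The F1 is BW c / bw C, so BW c is a parental gamete class with expected frequency (1 − r)/2 = 0.710/2 = 0.3550.
That is 0.3550 = 35.5% of the progeny.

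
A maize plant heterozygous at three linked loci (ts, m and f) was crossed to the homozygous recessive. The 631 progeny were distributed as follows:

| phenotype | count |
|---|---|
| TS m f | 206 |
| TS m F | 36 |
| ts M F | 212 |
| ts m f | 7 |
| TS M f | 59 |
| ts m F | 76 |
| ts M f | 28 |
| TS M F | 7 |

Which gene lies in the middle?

ts

The two most frequent reciprocal classes, ts M F and TS m f, are the parental types, so the F1 was ts M F / TS m f.
The two rarest classes, TS M F and ts m f, are the double crossovers. Comparing them with the parentals, only the ts allele has switched, so ts is the middle locus and the order is f – ts – m.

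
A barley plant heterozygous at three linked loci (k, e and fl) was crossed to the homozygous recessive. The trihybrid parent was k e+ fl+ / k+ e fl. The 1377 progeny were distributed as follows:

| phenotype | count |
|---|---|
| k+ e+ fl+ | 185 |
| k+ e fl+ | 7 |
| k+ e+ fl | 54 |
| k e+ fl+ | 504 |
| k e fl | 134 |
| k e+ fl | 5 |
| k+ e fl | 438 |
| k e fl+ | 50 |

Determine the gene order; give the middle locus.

The two rarest classes, k e+ fl and k+ e fl+, are the double crossovers. Comparing them with the parentals, only the fl allele has switched, so fl is the middle locus and the order is e – fl – k.

fl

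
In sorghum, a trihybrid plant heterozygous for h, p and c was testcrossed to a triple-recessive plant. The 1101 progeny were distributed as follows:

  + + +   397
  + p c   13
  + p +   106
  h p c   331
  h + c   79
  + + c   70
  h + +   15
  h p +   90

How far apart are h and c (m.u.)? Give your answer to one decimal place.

The two most frequent reciprocal classes, + + + and h p c, are the parental types, so the F1 was + + + / h p c.
The two rarest classes, h + + and + p c, are the double crossovers. Comparing them with the parentals, only the h allele has switched, so h is the middle locus and the order is p – h – c.
Crossovers in the h–c interval produce the single-crossover classes + + c and h p + (70 + 90 = 160) plus the double crossovers (28).
RF(h–c) = (160 + 28) / 1101 = 188/1101 = 0.1708 → 17.1 m.u.

17.1 m.u.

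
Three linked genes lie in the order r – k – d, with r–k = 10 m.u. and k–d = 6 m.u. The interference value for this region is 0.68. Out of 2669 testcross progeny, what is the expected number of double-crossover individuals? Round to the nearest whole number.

Map distances give recombination frequencies of 0.100 and 0.060 for the two intervals.
With interference 0.68 (so coincidence = 0.32), expected double-crossover frequency = 0.100 × 0.060 × 0.32 = 0.00192.
Expected number = 0.00192 × 2669 = 5.12 ≈ 5.

5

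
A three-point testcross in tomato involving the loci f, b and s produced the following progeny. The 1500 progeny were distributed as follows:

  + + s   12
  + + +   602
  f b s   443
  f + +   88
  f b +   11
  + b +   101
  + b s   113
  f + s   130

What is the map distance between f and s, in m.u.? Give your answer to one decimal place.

14.9 m.u.

The two most frequent reciprocal classes, + + + and f b s, are the parental types, so the F1 was + + + / f b s.
The two rarest classes, + + s and f b +, are the double crossovers. Comparing them with the parentals, only the s allele has switched, so s is the middle locus and the order is f – s – b.
Crossovers in the f–s interval produce the single-crossover classes f + + and + b s (88 + 113 = 201) plus the double crossovers (23).
RF(f–s) = (201 + 23) / 1500 = 224/1500 = 0.1493 → 14.9 m.u.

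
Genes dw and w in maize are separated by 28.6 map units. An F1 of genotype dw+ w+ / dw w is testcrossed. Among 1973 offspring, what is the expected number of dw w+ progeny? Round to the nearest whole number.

282

A map distance of 28.6 map units corresponds to a recombination frequency of 0.286.
The F1 is dw+ w+ / dw w, so dw w+ is a recombinant gamete class with expected frequency r/2 = 0.286/2 = 0.1430.
Expected number = 0.1430 × 1973 = 282.14 ≈ 282.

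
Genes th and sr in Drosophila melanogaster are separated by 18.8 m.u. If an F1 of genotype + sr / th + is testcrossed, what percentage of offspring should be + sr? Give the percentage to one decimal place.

A map distance of 18.8 m.u. corresponds to a recombination frequency of 0.188.
The F1 is + sr / th +, so + sr is a parental gamete class with expected frequency (1 − r)/2 = 0.812/2 = 0.4060.
That is 0.4060 = 40.6% of the progeny.

40.6%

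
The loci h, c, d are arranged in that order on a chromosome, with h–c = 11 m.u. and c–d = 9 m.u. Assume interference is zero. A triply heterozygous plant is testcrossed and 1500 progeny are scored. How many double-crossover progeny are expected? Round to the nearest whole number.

Map distances give recombination frequencies of 0.110 and 0.090 for the two intervals.
With no interference, expected double-crossover frequency = 0.110 × 0.090 = 0.00990.
Expected number = 0.00990 × 1500 = 14.85 ≈ 15.

15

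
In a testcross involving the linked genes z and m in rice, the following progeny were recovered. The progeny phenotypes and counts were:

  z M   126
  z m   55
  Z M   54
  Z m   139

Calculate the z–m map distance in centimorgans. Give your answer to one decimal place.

The two most frequent classes, Z m (139) and z M (126), are the parental types, so the F1 was Z m / z M.
The recombinant classes are Z M and z m: 54 + 55 = 109.
Recombination frequency = 109/374 = 0.2914 ≈ 29.1%, i.e. 29.1 centimorgans.

29.1 centimorgans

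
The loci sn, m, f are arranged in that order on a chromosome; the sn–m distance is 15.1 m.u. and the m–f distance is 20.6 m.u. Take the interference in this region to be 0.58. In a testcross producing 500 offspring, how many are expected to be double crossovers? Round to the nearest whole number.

7

Map distances give recombination frequencies of 0.151 and 0.206 for the two intervals.
With interference 0.58 (so coincidence = 0.42), expected double-crossover frequency = 0.151 × 0.206 × 0.42 = 0.01306.
Expected number = 0.01306 × 500 = 6.53 ≈ 7.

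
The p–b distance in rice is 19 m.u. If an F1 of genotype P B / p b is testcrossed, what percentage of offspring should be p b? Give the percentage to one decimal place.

A map distance of 19 m.u. corresponds to a recombination frequency of 0.190.
The F1 is P B / p b, so p b is a parental gamete class with expected frequency (1 − r)/2 = 0.810/2 = 0.4050.
That is 0.4050 = 40.5% of the progeny.

40.5%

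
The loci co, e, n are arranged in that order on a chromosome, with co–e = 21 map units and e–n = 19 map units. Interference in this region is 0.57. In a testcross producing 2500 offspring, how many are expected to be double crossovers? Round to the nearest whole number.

Map distances give recombination frequencies of 0.210 and 0.190 for the two intervals.
With interference 0.57 (so coincidence = 0.43), expected double-crossover frequency = 0.210 × 0.190 × 0.43 = 0.01716.
Expected number = 0.01716 × 2500 = 42.89 ≈ 43.

43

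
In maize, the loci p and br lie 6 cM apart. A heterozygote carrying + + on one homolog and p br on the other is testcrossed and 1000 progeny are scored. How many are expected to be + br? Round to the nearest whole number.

30

A map distance of 6 cM corresponds to a recombination frequency of 0.060.
The F1 is + + / p br, so + br is a recombinant gamete class with expected frequency r/2 = 0.060/2 = 0.0300.
Expected number = 0.0300 × 1000 = 30.00 ≈ 30.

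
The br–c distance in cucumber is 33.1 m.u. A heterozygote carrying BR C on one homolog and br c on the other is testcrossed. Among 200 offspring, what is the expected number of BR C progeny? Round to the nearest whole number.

67

A map distance of 33.1 m.u. corresponds to a recombination frequency of 0.331.
The F1 is BR C / br c, so BR C is a parental gamete class with expected frequency (1 − r)/2 = 0.669/2 = 0.3345.
Expected number = 0.3345 × 200 = 66.90 ≈ 67.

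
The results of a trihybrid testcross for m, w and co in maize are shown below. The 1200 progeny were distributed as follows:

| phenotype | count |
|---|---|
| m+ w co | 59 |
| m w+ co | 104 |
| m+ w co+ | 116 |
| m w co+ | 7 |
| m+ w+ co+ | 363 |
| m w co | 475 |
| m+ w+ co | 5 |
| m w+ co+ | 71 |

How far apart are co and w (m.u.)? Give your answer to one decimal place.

19.3 m.u.

The two most frequent reciprocal classes, m w co and m+ w+ co+, are the parental types, so the F1 was m w co / m+ w+ co+.
The two rarest classes, m w co+ and m+ w+ co, are the double crossovers. Comparing them with the parentals, only the co allele has switched, so co is the middle locus and the order is m – co – w.
Crossovers in the co–w interval produce the single-crossover classes m w+ co and m+ w co+ (104 + 116 = 220) plus the double crossovers (12).
RF(co–w) = (220 + 12) / 1200 = 232/1200 = 0.1933 → 19.3 m.u.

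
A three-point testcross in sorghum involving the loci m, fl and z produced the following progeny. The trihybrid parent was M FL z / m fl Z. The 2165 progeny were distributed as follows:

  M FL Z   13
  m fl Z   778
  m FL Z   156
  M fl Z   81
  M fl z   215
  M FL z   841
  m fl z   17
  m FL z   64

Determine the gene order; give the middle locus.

z

The two rarest classes, M FL Z and m fl z, are the double crossovers. Comparing them with the parentals, only the z allele has switched, so z is the middle locus and the order is fl – z – m.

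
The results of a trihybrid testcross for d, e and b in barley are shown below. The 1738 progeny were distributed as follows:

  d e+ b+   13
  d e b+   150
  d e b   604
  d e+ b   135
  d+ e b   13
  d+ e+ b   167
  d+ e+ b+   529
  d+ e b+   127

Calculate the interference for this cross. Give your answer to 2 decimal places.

The two most frequent reciprocal classes, d+ e+ b+ and d e b, are the parental types, so the F1 was d+ e+ b+ / d e b.
The two rarest classes, d e+ b+ and d+ e b, are the double crossovers. Comparing them with the parentals, only the d allele has switched, so d is the middle locus and the order is e – d – b.
e–d: (262 + 26)/1738 = 0.1657; d–b: (317 + 26)/1738 = 0.1974.
Expected DCO frequency = 0.1657 × 0.1974 ≈ 0.03271; observed = 26/1738 ≈ 0.01496.
Coefficient of coincidence = 0.01496/0.03271 ≈ 0.46; interference = 1 − 0.46 = 0.54.

0.54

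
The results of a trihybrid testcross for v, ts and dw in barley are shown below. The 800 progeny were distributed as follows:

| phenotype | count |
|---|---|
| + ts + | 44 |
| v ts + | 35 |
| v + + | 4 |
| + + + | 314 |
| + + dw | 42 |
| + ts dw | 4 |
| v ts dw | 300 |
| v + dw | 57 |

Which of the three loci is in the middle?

The two most frequent reciprocal classes, v ts dw and + + +, are the parental types, so the F1 was v ts dw / + + +.
The two rarest classes, + ts dw and v + +, are the double crossovers. Comparing them with the parentals, only the v allele has switched, so v is the middle locus and the order is ts – v – dw.

v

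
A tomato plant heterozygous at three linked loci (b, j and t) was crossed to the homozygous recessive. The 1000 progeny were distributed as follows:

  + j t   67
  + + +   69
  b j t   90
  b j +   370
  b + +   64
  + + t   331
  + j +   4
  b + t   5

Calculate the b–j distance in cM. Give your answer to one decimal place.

The two most frequent reciprocal classes, b j + and + + t, are the parental types, so the F1 was b j + / + + t.
The two rarest classes, + j + and b + t, are the double crossovers. Comparing them with the parentals, only the b allele has switched, so b is the middle locus and the order is j – b – t.
Crossovers in the j–b interval produce the single-crossover classes b + + and + j t (64 + 67 = 131) plus the double crossovers (9).
RF(j–b) = (131 + 9) / 1000 = 140/1000 = 0.1400 → 14.0 cM.

14.0 cM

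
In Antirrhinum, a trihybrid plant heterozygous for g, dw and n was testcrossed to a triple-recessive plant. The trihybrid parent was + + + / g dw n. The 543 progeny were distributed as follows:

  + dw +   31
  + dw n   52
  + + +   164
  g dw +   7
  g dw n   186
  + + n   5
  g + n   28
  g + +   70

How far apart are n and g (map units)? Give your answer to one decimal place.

24.7 map units

The two rarest classes, + + n and g dw +, are the double crossovers. Comparing them with the parentals, only the n allele has switched, so n is the middle locus and the order is g – n – dw.
Crossovers in the g–n interval produce the single-crossover classes g + + and + dw n (70 + 52 = 122) plus the double crossovers (12).
RF(g–n) = (122 + 12) / 543 = 134/543 = 0.2468 → 24.7 map units.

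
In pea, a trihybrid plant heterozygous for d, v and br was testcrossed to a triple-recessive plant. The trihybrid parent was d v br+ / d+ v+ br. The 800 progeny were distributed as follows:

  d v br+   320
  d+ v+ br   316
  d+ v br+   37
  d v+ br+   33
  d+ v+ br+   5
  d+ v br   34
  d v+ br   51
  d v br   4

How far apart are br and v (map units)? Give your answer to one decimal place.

9.5 map units

The two rarest classes, d v br and d+ v+ br+, are the double crossovers. Comparing them with the parentals, only the br allele has switched, so br is the middle locus and the order is v – br – d.
Crossovers in the v–br interval produce the single-crossover classes d v+ br+ and d+ v br (33 + 34 = 67) plus the double crossovers (9).
RF(v–br) = (67 + 9) / 800 = 76/800 = 0.0950 → 9.5 map units.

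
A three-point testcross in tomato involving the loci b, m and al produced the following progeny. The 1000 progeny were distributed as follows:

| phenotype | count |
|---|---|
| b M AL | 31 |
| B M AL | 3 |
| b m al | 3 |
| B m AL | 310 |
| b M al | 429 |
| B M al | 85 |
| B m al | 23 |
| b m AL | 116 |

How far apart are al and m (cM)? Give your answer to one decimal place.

The two most frequent reciprocal classes, b M al and B m AL, are the parental types, so the F1 was b M al / B m AL.
The two rarest classes, b m al and B M AL, are the double crossovers. Comparing them with the parentals, only the m allele has switched, so m is the middle locus and the order is b – m – al.
Crossovers in the m–al interval produce the single-crossover classes b M AL and B m al (31 + 23 = 54) plus the double crossovers (6).
RF(m–al) = (54 + 6) / 1000 = 60/1000 = 0.0600 → 6.0 cM.

6.0 cM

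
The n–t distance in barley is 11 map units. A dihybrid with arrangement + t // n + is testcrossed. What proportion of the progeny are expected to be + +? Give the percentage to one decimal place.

A map distance of 11 map units corresponds to a recombination frequency of 0.110.
The F1 is + t / n +, so + + is a recombinant gamete class with expected frequency r/2 = 0.110/2 = 0.0550.
That is 0.0550 = 5.5% of the progeny.

5.5%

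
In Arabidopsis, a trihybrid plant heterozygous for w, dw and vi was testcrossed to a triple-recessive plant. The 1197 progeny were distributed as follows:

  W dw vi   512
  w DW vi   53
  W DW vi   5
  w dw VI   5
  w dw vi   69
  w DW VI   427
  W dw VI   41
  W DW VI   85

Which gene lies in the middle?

dw

The two most frequent reciprocal classes, w DW VI and W dw vi, are the parental types, so the F1 was w DW VI / W dw vi.
The two rarest classes, w dw VI and W DW vi, are the double crossovers. Comparing them with the parentals, only the dw allele has switched, so dw is the middle locus and the order is w – dw – vi.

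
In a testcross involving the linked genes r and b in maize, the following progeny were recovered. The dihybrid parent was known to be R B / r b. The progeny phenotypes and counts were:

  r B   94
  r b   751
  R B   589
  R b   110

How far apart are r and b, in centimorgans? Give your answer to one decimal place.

13.2 centimorgans

The recombinant classes are R b and r B: 110 + 94 = 204.
Recombination frequency = 204/1544 = 0.1321 ≈ 13.2%, i.e. 13.2 centimorgans.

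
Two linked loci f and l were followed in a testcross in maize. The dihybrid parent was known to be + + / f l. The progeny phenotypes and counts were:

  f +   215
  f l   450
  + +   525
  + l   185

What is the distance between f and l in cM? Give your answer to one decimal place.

The recombinant classes are + l and f +: 185 + 215 = 400.
Recombination frequency = 400/1375 = 0.2909 ≈ 29.1%, i.e. 29.1 cM.

29.1 cM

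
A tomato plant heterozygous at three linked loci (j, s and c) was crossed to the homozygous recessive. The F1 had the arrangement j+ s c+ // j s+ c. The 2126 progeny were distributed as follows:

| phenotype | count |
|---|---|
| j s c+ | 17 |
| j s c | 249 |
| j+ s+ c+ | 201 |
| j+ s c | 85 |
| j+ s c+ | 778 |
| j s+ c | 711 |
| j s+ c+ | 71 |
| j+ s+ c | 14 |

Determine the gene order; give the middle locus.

The two rarest classes, j s c+ and j+ s+ c, are the double crossovers. Comparing them with the parentals, only the j allele has switched, so j is the middle locus and the order is c – j – s.

j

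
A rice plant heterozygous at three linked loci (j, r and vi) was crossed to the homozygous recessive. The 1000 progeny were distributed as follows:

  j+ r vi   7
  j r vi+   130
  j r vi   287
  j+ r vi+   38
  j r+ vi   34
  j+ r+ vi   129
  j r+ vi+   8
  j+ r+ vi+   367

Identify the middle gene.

j

The two most frequent reciprocal classes, j+ r+ vi+ and j r vi, are the parental types, so the F1 was j+ r+ vi+ / j r vi.
The two rarest classes, j r+ vi+ and j+ r vi, are the double crossovers. Comparing them with the parentals, only the j allele has switched, so j is the middle locus and the order is r – j – vi.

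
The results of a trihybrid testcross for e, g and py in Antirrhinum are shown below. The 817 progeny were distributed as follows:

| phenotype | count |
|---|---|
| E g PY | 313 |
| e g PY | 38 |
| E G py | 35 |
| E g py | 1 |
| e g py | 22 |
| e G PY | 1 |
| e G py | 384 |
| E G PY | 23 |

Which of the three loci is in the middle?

py

The two most frequent reciprocal classes, E g PY and e G py, are the parental types, so the F1 was E g PY / e G py.
The two rarest classes, E g py and e G PY, are the double crossovers. Comparing them with the parentals, only the py allele has switched, so py is the middle locus and the order is g – py – e.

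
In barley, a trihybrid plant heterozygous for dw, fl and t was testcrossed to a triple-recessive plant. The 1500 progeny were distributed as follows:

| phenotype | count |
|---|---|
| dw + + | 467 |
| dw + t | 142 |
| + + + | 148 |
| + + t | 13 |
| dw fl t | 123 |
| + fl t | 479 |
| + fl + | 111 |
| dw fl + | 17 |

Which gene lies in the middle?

fl

The two most frequent reciprocal classes, + fl t and dw + +, are the parental types, so the F1 was + fl t / dw + +.
The two rarest classes, + + t and dw fl +, are the double crossovers. Comparing them with the parentals, only the fl allele has switched, so fl is the middle locus and the order is dw – fl – t.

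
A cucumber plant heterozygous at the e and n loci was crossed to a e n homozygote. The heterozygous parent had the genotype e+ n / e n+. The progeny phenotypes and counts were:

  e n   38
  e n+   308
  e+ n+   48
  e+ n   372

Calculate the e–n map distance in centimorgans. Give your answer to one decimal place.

11.2 centimorgans

The recombinant classes are e+ n+ and e n: 48 + 38 = 86.
Recombination frequency = 86/766 = 0.1123 ≈ 11.2%, i.e. 11.2 centimorgans.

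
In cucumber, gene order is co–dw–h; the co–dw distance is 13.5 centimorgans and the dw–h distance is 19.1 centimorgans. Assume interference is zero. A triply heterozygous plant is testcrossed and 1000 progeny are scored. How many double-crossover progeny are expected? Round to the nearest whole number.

Map distances give recombination frequencies of 0.135 and 0.191 for the two intervals.
With no interference, expected double-crossover frequency = 0.135 × 0.191 = 0.02579.
Expected number = 0.02579 × 1000 = 25.79 ≈ 26.

26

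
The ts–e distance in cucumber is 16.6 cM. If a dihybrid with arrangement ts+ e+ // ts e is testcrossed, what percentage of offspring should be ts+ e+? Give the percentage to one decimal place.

A map distance of 16.6 cM corresponds to a recombination frequency of 0.166.
The F1 is ts+ e+ / ts e, so ts+ e+ is a parental gamete class with expected frequency (1 − r)/2 = 0.834/2 = 0.4170.
That is 0.4170 = 41.7% of the progeny.

41.7%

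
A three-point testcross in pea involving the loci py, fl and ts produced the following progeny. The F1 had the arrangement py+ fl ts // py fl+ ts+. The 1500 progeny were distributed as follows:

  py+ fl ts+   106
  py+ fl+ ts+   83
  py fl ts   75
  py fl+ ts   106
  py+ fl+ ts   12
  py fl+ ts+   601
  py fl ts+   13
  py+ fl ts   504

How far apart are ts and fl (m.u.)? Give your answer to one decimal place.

15.8 m.u.

The two rarest classes, py+ fl+ ts and py fl ts+, are the double crossovers. Comparing them with the parentals, only the fl allele has switched, so fl is the middle locus and the order is py – fl – ts.
Crossovers in the fl–ts interval produce the single-crossover classes py+ fl ts+ and py fl+ ts (106 + 106 = 212) plus the double crossovers (25).
RF(fl–ts) = (212 + 25) / 1500 = 237/1500 = 0.1580 → 15.8 m.u.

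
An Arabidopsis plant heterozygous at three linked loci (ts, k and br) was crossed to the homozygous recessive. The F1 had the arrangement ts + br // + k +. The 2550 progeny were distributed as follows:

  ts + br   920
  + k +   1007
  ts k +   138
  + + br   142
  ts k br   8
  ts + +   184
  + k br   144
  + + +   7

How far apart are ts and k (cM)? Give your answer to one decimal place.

The two rarest classes, ts k br and + + +, are the double crossovers. Comparing them with the parentals, only the k allele has switched, so k is the middle locus and the order is br – k – ts.
Crossovers in the k–ts interval produce the single-crossover classes + + br and ts k + (142 + 138 = 280) plus the double crossovers (15).
RF(k–ts) = (280 + 15) / 2550 = 295/2550 = 0.1157 → 11.6 cM.

11.6 cM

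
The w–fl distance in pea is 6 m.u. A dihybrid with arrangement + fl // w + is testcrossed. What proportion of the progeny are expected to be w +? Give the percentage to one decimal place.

A map distance of 6 m.u. corresponds to a recombination frequency of 0.060.
The F1 is + fl / w +, so w + is a parental gamete class with expected frequency (1 − r)/2 = 0.940/2 = 0.4700.
That is 0.4700 = 47.0% of the progeny.

47.0%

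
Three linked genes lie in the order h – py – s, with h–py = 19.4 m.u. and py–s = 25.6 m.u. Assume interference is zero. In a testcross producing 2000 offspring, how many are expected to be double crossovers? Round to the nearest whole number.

99

Map distances give recombination frequencies of 0.194 and 0.256 for the two intervals.
With no interference, expected double-crossover frequency = 0.194 × 0.256 = 0.04966.
Expected number = 0.04966 × 2000 = 99.33 ≈ 99.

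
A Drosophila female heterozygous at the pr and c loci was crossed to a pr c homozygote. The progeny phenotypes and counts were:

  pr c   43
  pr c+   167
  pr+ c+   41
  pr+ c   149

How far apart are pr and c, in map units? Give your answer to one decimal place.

21.0 map units

The two most frequent classes, pr+ c (149) and pr c+ (167), are the parental types, so the F1 was pr+ c / pr c+.
The recombinant classes are pr+ c+ and pr c: 41 + 43 = 84.
Recombination frequency = 84/400 = 0.2100 ≈ 21.0%, i.e. 21.0 map units.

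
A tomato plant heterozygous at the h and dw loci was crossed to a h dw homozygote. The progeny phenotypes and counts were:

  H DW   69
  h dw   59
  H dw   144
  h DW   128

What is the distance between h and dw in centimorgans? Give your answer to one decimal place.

32.0 centimorgans

The two most frequent classes, H dw (144) and h DW (128), are the parental types, so the F1 was H dw / h DW.
The recombinant classes are H DW and h dw: 69 + 59 = 128.
Recombination frequency = 128/400 = 0.3200 ≈ 32.0%, i.e. 32.0 centimorgans.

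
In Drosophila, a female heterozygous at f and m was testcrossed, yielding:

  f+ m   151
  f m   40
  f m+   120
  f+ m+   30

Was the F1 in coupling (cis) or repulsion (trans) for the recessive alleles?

trans

The two most frequent classes are f+ m (151) and f m+ (120); these are the parental (non-recombinant) types.
So the F1 carried f+ m on one chromosome and f m+ on the other — the recessive alleles are on opposite chromosomes (trans / repulsion).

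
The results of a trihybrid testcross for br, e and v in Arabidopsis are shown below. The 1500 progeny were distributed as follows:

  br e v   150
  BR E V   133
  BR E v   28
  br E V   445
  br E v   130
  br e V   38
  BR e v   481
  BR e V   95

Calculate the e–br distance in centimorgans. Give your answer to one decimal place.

The two most frequent reciprocal classes, br E V and BR e v, are the parental types, so the F1 was br E V / BR e v.
The two rarest classes, br e V and BR E v, are the double crossovers. Comparing them with the parentals, only the e allele has switched, so e is the middle locus and the order is br – e – v.
Crossovers in the br–e interval produce the single-crossover classes BR E V and br e v (133 + 150 = 283) plus the double crossovers (66).
RF(br–e) = (283 + 66) / 1500 = 349/1500 = 0.2327 → 23.3 centimorgans.

23.3 centimorgans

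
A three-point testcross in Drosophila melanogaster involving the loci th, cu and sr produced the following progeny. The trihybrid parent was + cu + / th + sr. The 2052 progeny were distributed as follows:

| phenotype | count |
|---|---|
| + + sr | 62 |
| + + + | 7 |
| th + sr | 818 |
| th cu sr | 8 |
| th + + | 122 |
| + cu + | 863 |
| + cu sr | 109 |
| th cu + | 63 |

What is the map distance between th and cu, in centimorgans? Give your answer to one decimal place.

6.8 centimorgans

The two rarest classes, + + + and th cu sr, are the double crossovers. Comparing them with the parentals, only the cu allele has switched, so cu is the middle locus and the order is sr – cu – th.
Crossovers in the cu–th interval produce the single-crossover classes th cu + and + + sr (63 + 62 = 125) plus the double crossovers (15).
RF(cu–th) = (125 + 15) / 2052 = 140/2052 = 0.0682 → 6.8 centimorgans.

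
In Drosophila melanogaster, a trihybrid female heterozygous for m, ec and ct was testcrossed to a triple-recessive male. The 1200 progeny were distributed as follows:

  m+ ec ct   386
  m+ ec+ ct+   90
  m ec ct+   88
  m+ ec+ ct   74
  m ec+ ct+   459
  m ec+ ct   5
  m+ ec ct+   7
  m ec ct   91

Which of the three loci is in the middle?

ct

The two most frequent reciprocal classes, m ec+ ct+ and m+ ec ct, are the parental types, so the F1 was m ec+ ct+ / m+ ec ct.
The two rarest classes, m ec+ ct and m+ ec ct+, are the double crossovers. Comparing them with the parentals, only the ct allele has switched, so ct is the middle locus and the order is ec – ct – m.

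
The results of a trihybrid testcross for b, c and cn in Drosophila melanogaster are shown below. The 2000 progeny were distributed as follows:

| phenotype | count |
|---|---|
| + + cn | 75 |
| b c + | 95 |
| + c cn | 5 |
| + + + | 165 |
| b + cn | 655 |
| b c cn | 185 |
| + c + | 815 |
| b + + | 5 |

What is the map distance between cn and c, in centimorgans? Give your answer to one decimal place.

18.0 centimorgans

The two most frequent reciprocal classes, + c + and b + cn, are the parental types, so the F1 was + c + / b + cn.
The two rarest classes, + c cn and b + +, are the double crossovers. Comparing them with the parentals, only the cn allele has switched, so cn is the middle locus and the order is b – cn – c.
Crossovers in the cn–c interval produce the single-crossover classes + + + and b c cn (165 + 185 = 350) plus the double crossovers (10).
RF(cn–c) = (350 + 10) / 2000 = 360/2000 = 0.1800 → 18.0 centimorgans.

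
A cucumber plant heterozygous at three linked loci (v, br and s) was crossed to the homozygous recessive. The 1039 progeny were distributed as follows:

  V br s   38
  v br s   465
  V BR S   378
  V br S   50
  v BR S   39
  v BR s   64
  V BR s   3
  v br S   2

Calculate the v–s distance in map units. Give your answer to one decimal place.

7.9 map units

The two most frequent reciprocal classes, V BR S and v br s, are the parental types, so the F1 was V BR S / v br s.
The two rarest classes, V BR s and v br S, are the double crossovers. Comparing them with the parentals, only the s allele has switched, so s is the middle locus and the order is v – s – br.
Crossovers in the v–s interval produce the single-crossover classes v BR S and V br s (39 + 38 = 77) plus the double crossovers (5).
RF(v–s) = (77 + 5) / 1039 = 82/1039 = 0.0789 → 7.9 map units.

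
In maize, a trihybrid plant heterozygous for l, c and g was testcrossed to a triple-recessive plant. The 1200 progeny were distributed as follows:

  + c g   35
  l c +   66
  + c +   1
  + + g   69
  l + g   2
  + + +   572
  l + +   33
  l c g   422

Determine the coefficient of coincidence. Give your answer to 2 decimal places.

The two most frequent reciprocal classes, l c g and + + +, are the parental types, so the F1 was l c g / + + +.
The two rarest classes, l + g and + c +, are the double crossovers. Comparing them with the parentals, only the c allele has switched, so c is the middle locus and the order is l – c – g.
l–c: (68 + 3)/1200 = 0.0592; c–g: (135 + 3)/1200 = 0.1150.
Expected DCO frequency = 0.0592 × 0.1150 ≈ 0.00681; observed = 3/1200 ≈ 0.00250.
Coefficient of coincidence = 0.00250/0.00681 ≈ 0.37.

0.37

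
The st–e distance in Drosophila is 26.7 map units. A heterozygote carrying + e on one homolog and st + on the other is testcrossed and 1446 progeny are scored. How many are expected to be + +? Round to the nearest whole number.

193

A map distance of 26.7 map units corresponds to a recombination frequency of 0.267.
The F1 is + e / st +, so + + is a recombinant gamete class with expected frequency r/2 = 0.267/2 = 0.1335.
Expected number = 0.1335 × 1446 = 193.04 ≈ 193.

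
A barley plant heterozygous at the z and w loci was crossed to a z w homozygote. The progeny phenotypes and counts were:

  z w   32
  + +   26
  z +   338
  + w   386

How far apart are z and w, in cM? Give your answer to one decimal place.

The two most frequent classes, + w (386) and z + (338), are the parental types, so the F1 was + w / z +.
The recombinant classes are + + and z w: 26 + 32 = 58.
Recombination frequency = 58/782 = 0.0742 ≈ 7.4%, i.e. 7.4 cM.

7.4 cM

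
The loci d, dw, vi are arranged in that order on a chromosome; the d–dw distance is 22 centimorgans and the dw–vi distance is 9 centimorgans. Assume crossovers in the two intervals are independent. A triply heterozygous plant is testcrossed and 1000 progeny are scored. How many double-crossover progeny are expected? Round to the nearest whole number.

Map distances give recombination frequencies of 0.220 and 0.090 for the two intervals.
With no interference, expected double-crossover frequency = 0.220 × 0.090 = 0.01980.
Expected number = 0.01980 × 1000 = 19.80 ≈ 20.

20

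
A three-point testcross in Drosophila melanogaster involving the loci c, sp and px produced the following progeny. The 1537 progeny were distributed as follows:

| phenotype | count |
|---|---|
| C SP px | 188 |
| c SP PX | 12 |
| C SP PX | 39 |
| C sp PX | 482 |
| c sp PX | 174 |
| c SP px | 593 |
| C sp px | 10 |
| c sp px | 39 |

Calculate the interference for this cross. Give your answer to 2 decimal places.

0.12

The two most frequent reciprocal classes, c SP px and C sp PX, are the parental types, so the F1 was c SP px / C sp PX.
The two rarest classes, c SP PX and C sp px, are the double crossovers. Comparing them with the parentals, only the px allele has switched, so px is the middle locus and the order is sp – px – c.
sp–px: (78 + 22)/1537 = 0.0651; px–c: (362 + 22)/1537 = 0.2498.
Expected DCO frequency = 0.0651 × 0.2498 ≈ 0.01626; observed = 22/1537 ≈ 0.01431.
Coefficient of coincidence = 0.01431/0.01626 ≈ 0.88; interference = 1 − 0.88 = 0.12.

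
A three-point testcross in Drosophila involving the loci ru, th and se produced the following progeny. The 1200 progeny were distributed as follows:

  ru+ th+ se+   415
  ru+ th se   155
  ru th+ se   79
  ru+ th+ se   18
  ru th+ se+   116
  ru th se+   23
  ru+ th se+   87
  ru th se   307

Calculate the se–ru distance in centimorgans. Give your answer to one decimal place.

26.0 centimorgans

The two most frequent reciprocal classes, ru+ th+ se+ and ru th se, are the parental types, so the F1 was ru+ th+ se+ / ru th se.
The two rarest classes, ru+ th+ se and ru th se+, are the double crossovers. Comparing them with the parentals, only the se allele has switched, so se is the middle locus and the order is ru – se – th.
Crossovers in the ru–se interval produce the single-crossover classes ru th+ se+ and ru+ th se (116 + 155 = 271) plus the double crossovers (41).
RF(ru–se) = (271 + 41) / 1200 = 312/1200 = 0.2600 → 26.0 centimorgans.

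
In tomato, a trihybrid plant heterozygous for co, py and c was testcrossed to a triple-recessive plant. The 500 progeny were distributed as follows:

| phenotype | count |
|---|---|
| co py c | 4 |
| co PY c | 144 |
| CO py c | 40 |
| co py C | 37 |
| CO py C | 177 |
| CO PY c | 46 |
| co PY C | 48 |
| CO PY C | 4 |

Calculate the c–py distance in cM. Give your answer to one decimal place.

19.2 cM

The two most frequent reciprocal classes, co PY c and CO py C, are the parental types, so the F1 was co PY c / CO py C.
The two rarest classes, co py c and CO PY C, are the double crossovers. Comparing them with the parentals, only the py allele has switched, so py is the middle locus and the order is co – py – c.
Crossovers in the py–c interval produce the single-crossover classes co PY C and CO py c (48 + 40 = 88) plus the double crossovers (8).
RF(py–c) = (88 + 8) / 500 = 96/500 = 0.1920 → 19.2 cM.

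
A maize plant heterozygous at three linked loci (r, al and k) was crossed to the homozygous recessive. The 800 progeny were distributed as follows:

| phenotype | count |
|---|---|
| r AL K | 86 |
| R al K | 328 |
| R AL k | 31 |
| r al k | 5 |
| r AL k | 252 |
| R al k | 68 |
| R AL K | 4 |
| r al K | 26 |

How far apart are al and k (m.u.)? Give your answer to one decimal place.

20.4 m.u.

The two most frequent reciprocal classes, r AL k and R al K, are the parental types, so the F1 was r AL k / R al K.
The two rarest classes, r al k and R AL K, are the double crossovers. Comparing them with the parentals, only the al allele has switched, so al is the middle locus and the order is r – al – k.
Crossovers in the al–k interval produce the single-crossover classes r AL K and R al k (86 + 68 = 154) plus the double crossovers (9).
RF(al–k) = (154 + 9) / 800 = 163/800 = 0.2037 → 20.4 m.u.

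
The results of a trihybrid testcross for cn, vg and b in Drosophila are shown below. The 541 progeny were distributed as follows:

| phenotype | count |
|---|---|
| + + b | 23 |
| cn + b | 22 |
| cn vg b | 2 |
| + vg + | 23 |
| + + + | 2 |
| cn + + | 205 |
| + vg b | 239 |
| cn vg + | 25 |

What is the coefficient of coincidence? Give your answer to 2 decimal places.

0.85

The two most frequent reciprocal classes, + vg b and cn + +, are the parental types, so the F1 was + vg b / cn + +.
The two rarest classes, cn vg b and + + +, are the double crossovers. Comparing them with the parentals, only the cn allele has switched, so cn is the middle locus and the order is vg – cn – b.
vg–cn: (48 + 4)/541 = 0.0961; cn–b: (45 + 4)/541 = 0.0906.
Expected DCO frequency = 0.0961 × 0.0906 ≈ 0.00871; observed = 4/541 ≈ 0.00739.
Coefficient of coincidence = 0.00739/0.00871 ≈ 0.85.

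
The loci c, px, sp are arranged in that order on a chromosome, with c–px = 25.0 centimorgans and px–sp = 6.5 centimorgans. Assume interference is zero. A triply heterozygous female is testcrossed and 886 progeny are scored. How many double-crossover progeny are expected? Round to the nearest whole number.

Map distances give recombination frequencies of 0.250 and 0.065 for the two intervals.
With no interference, expected double-crossover frequency = 0.250 × 0.065 = 0.01625.
Expected number = 0.01625 × 886 = 14.40 ≈ 14.

14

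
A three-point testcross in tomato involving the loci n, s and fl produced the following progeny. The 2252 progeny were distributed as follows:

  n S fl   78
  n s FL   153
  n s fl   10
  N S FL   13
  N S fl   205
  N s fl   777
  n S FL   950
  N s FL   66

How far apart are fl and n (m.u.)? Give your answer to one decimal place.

7.4 m.u.

The two most frequent reciprocal classes, n S FL and N s fl, are the parental types, so the F1 was n S FL / N s fl.
The two rarest classes, N S FL and n s fl, are the double crossovers. Comparing them with the parentals, only the n allele has switched, so n is the middle locus and the order is fl – n – s.
Crossovers in the fl–n interval produce the single-crossover classes n S fl and N s FL (78 + 66 = 144) plus the double crossovers (23).
RF(fl–n) = (144 + 23) / 2252 = 167/2252 = 0.0742 → 7.4 m.u.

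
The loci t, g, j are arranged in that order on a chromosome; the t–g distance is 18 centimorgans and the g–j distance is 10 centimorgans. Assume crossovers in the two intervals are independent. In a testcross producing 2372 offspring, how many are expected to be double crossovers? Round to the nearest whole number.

43

Map distances give recombination frequencies of 0.180 and 0.100 for the two intervals.
With no interference, expected double-crossover frequency = 0.180 × 0.100 = 0.01800.
Expected number = 0.01800 × 2372 = 42.70 ≈ 43.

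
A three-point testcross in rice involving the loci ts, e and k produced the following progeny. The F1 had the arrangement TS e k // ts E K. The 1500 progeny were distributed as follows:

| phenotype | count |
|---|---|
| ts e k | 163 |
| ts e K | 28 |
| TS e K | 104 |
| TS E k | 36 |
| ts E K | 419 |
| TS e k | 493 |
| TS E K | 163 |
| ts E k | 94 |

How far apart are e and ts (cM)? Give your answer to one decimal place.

The two rarest classes, TS E k and ts e K, are the double crossovers. Comparing them with the parentals, only the e allele has switched, so e is the middle locus and the order is ts – e – k.
Crossovers in the ts–e interval produce the single-crossover classes ts e k and TS E K (163 + 163 = 326) plus the double crossovers (64).
RF(ts–e) = (326 + 64) / 1500 = 390/1500 = 0.2600 → 26.0 cM.

26.0 cM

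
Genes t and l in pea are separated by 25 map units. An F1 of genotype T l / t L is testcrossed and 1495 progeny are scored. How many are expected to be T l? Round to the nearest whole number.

561

A map distance of 25 map units corresponds to a recombination frequency of 0.250.
The F1 is T l / t L, so T l is a parental gamete class with expected frequency (1 − r)/2 = 0.750/2 = 0.3750.
Expected number = 0.3750 × 1495 = 560.62 ≈ 561.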